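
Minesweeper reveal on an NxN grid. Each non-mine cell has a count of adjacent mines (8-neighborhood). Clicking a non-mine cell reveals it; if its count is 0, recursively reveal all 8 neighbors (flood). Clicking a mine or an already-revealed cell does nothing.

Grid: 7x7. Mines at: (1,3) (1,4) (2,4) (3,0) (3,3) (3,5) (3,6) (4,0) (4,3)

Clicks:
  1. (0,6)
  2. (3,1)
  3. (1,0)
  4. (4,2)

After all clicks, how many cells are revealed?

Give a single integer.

Click 1 (0,6) count=0: revealed 6 new [(0,5) (0,6) (1,5) (1,6) (2,5) (2,6)] -> total=6
Click 2 (3,1) count=2: revealed 1 new [(3,1)] -> total=7
Click 3 (1,0) count=0: revealed 9 new [(0,0) (0,1) (0,2) (1,0) (1,1) (1,2) (2,0) (2,1) (2,2)] -> total=16
Click 4 (4,2) count=2: revealed 1 new [(4,2)] -> total=17

Answer: 17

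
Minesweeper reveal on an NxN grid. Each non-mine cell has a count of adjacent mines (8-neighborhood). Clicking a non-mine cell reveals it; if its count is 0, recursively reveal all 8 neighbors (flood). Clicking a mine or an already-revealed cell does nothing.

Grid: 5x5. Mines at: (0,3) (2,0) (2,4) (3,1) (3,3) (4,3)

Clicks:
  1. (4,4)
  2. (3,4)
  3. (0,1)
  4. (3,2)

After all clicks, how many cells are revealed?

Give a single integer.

Answer: 9

Derivation:
Click 1 (4,4) count=2: revealed 1 new [(4,4)] -> total=1
Click 2 (3,4) count=3: revealed 1 new [(3,4)] -> total=2
Click 3 (0,1) count=0: revealed 6 new [(0,0) (0,1) (0,2) (1,0) (1,1) (1,2)] -> total=8
Click 4 (3,2) count=3: revealed 1 new [(3,2)] -> total=9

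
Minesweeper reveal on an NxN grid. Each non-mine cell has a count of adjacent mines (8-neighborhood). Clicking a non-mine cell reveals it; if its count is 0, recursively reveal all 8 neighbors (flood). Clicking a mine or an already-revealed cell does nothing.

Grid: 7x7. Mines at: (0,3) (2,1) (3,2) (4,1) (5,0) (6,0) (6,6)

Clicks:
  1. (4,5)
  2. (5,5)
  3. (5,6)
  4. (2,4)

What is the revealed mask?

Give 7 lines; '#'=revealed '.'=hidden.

Answer: ....###
...####
...####
...####
..#####
.######
.#####.

Derivation:
Click 1 (4,5) count=0: revealed 31 new [(0,4) (0,5) (0,6) (1,3) (1,4) (1,5) (1,6) (2,3) (2,4) (2,5) (2,6) (3,3) (3,4) (3,5) (3,6) (4,2) (4,3) (4,4) (4,5) (4,6) (5,1) (5,2) (5,3) (5,4) (5,5) (5,6) (6,1) (6,2) (6,3) (6,4) (6,5)] -> total=31
Click 2 (5,5) count=1: revealed 0 new [(none)] -> total=31
Click 3 (5,6) count=1: revealed 0 new [(none)] -> total=31
Click 4 (2,4) count=0: revealed 0 new [(none)] -> total=31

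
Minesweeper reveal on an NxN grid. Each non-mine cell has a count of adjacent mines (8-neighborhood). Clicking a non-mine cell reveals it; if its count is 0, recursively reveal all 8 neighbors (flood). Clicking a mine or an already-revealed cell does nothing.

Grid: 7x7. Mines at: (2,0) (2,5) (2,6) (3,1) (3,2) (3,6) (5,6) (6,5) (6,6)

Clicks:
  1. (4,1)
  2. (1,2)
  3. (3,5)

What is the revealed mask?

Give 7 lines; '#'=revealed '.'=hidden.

Answer: #######
#######
.####..
.....#.
.#.....
.......
.......

Derivation:
Click 1 (4,1) count=2: revealed 1 new [(4,1)] -> total=1
Click 2 (1,2) count=0: revealed 18 new [(0,0) (0,1) (0,2) (0,3) (0,4) (0,5) (0,6) (1,0) (1,1) (1,2) (1,3) (1,4) (1,5) (1,6) (2,1) (2,2) (2,3) (2,4)] -> total=19
Click 3 (3,5) count=3: revealed 1 new [(3,5)] -> total=20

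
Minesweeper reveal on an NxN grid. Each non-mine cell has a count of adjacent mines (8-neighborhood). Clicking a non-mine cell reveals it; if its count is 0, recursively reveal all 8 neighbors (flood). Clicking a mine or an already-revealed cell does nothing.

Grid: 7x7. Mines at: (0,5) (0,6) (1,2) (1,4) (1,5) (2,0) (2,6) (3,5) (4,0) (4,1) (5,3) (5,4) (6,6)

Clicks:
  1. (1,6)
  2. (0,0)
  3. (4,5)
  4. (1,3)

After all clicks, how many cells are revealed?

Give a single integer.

Answer: 7

Derivation:
Click 1 (1,6) count=4: revealed 1 new [(1,6)] -> total=1
Click 2 (0,0) count=0: revealed 4 new [(0,0) (0,1) (1,0) (1,1)] -> total=5
Click 3 (4,5) count=2: revealed 1 new [(4,5)] -> total=6
Click 4 (1,3) count=2: revealed 1 new [(1,3)] -> total=7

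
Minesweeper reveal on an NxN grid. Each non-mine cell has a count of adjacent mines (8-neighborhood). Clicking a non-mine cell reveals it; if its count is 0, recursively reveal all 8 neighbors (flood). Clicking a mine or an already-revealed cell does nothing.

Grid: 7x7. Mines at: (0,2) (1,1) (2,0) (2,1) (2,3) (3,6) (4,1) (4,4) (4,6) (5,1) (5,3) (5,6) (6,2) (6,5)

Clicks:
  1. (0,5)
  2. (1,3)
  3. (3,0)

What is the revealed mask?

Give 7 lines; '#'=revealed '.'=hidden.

Click 1 (0,5) count=0: revealed 11 new [(0,3) (0,4) (0,5) (0,6) (1,3) (1,4) (1,5) (1,6) (2,4) (2,5) (2,6)] -> total=11
Click 2 (1,3) count=2: revealed 0 new [(none)] -> total=11
Click 3 (3,0) count=3: revealed 1 new [(3,0)] -> total=12

Answer: ...####
...####
....###
#......
.......
.......
.......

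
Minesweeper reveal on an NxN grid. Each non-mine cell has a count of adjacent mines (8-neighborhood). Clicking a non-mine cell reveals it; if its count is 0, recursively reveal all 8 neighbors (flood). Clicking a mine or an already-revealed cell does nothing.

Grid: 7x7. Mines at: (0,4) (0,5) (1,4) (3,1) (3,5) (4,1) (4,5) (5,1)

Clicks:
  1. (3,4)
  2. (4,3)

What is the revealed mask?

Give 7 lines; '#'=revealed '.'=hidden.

Answer: .......
.......
..###..
..###..
..###..
..#####
..#####

Derivation:
Click 1 (3,4) count=2: revealed 1 new [(3,4)] -> total=1
Click 2 (4,3) count=0: revealed 18 new [(2,2) (2,3) (2,4) (3,2) (3,3) (4,2) (4,3) (4,4) (5,2) (5,3) (5,4) (5,5) (5,6) (6,2) (6,3) (6,4) (6,5) (6,6)] -> total=19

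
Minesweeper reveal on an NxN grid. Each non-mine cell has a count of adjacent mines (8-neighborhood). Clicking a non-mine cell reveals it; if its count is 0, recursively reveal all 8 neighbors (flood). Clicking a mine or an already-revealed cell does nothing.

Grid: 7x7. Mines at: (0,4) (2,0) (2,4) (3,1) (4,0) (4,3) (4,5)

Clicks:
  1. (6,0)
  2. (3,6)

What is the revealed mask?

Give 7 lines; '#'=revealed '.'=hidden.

Answer: .......
.......
.......
......#
.......
#######
#######

Derivation:
Click 1 (6,0) count=0: revealed 14 new [(5,0) (5,1) (5,2) (5,3) (5,4) (5,5) (5,6) (6,0) (6,1) (6,2) (6,3) (6,4) (6,5) (6,6)] -> total=14
Click 2 (3,6) count=1: revealed 1 new [(3,6)] -> total=15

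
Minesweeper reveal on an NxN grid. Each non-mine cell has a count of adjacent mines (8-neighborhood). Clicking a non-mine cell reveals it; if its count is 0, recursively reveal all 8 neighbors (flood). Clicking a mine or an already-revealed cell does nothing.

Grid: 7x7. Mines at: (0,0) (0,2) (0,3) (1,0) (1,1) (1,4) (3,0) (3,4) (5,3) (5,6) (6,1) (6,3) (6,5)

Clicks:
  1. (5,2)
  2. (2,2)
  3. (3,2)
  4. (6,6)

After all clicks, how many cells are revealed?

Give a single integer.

Click 1 (5,2) count=3: revealed 1 new [(5,2)] -> total=1
Click 2 (2,2) count=1: revealed 1 new [(2,2)] -> total=2
Click 3 (3,2) count=0: revealed 8 new [(2,1) (2,3) (3,1) (3,2) (3,3) (4,1) (4,2) (4,3)] -> total=10
Click 4 (6,6) count=2: revealed 1 new [(6,6)] -> total=11

Answer: 11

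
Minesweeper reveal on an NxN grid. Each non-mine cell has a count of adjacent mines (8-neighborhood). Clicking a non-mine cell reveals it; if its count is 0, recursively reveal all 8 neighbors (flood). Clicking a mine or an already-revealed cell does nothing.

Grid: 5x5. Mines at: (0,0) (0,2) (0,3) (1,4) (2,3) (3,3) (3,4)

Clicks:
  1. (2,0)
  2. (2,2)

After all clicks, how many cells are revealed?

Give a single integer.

Answer: 12

Derivation:
Click 1 (2,0) count=0: revealed 12 new [(1,0) (1,1) (1,2) (2,0) (2,1) (2,2) (3,0) (3,1) (3,2) (4,0) (4,1) (4,2)] -> total=12
Click 2 (2,2) count=2: revealed 0 new [(none)] -> total=12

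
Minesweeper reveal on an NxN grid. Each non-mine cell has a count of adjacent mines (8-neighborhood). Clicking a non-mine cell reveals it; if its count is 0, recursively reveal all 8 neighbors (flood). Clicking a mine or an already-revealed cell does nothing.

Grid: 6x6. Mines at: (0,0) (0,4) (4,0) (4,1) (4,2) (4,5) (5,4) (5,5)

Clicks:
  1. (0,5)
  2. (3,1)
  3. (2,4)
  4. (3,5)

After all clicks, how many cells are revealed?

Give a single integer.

Answer: 22

Derivation:
Click 1 (0,5) count=1: revealed 1 new [(0,5)] -> total=1
Click 2 (3,1) count=3: revealed 1 new [(3,1)] -> total=2
Click 3 (2,4) count=0: revealed 20 new [(0,1) (0,2) (0,3) (1,0) (1,1) (1,2) (1,3) (1,4) (1,5) (2,0) (2,1) (2,2) (2,3) (2,4) (2,5) (3,0) (3,2) (3,3) (3,4) (3,5)] -> total=22
Click 4 (3,5) count=1: revealed 0 new [(none)] -> total=22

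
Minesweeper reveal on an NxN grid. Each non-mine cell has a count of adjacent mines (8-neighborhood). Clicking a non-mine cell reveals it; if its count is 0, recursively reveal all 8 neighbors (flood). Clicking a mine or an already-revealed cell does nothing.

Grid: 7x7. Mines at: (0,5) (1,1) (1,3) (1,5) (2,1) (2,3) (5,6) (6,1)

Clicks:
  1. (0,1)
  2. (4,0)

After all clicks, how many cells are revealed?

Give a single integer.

Answer: 28

Derivation:
Click 1 (0,1) count=1: revealed 1 new [(0,1)] -> total=1
Click 2 (4,0) count=0: revealed 27 new [(2,4) (2,5) (2,6) (3,0) (3,1) (3,2) (3,3) (3,4) (3,5) (3,6) (4,0) (4,1) (4,2) (4,3) (4,4) (4,5) (4,6) (5,0) (5,1) (5,2) (5,3) (5,4) (5,5) (6,2) (6,3) (6,4) (6,5)] -> total=28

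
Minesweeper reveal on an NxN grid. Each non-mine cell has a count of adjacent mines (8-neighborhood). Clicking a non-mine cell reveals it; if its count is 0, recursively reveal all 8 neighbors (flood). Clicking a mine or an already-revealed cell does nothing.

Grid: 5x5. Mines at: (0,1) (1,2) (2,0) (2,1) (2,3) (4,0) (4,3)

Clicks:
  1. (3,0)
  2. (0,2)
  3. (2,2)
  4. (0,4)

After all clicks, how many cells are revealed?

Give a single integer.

Answer: 7

Derivation:
Click 1 (3,0) count=3: revealed 1 new [(3,0)] -> total=1
Click 2 (0,2) count=2: revealed 1 new [(0,2)] -> total=2
Click 3 (2,2) count=3: revealed 1 new [(2,2)] -> total=3
Click 4 (0,4) count=0: revealed 4 new [(0,3) (0,4) (1,3) (1,4)] -> total=7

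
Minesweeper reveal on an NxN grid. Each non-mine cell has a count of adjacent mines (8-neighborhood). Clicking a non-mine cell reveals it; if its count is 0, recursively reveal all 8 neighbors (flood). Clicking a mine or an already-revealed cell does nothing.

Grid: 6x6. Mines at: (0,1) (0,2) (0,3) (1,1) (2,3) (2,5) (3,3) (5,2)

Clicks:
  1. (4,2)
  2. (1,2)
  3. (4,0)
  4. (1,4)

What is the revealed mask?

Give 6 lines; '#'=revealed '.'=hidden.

Click 1 (4,2) count=2: revealed 1 new [(4,2)] -> total=1
Click 2 (1,2) count=5: revealed 1 new [(1,2)] -> total=2
Click 3 (4,0) count=0: revealed 10 new [(2,0) (2,1) (2,2) (3,0) (3,1) (3,2) (4,0) (4,1) (5,0) (5,1)] -> total=12
Click 4 (1,4) count=3: revealed 1 new [(1,4)] -> total=13

Answer: ......
..#.#.
###...
###...
###...
##....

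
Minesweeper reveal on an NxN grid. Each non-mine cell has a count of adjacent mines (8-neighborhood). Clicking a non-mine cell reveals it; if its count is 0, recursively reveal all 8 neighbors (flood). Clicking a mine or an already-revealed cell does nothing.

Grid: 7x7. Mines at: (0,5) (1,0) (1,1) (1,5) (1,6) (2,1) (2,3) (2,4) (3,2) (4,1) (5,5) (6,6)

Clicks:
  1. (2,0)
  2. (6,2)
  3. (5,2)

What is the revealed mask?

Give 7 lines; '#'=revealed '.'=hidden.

Answer: .......
.......
#......
.......
..###..
#####..
#####..

Derivation:
Click 1 (2,0) count=3: revealed 1 new [(2,0)] -> total=1
Click 2 (6,2) count=0: revealed 13 new [(4,2) (4,3) (4,4) (5,0) (5,1) (5,2) (5,3) (5,4) (6,0) (6,1) (6,2) (6,3) (6,4)] -> total=14
Click 3 (5,2) count=1: revealed 0 new [(none)] -> total=14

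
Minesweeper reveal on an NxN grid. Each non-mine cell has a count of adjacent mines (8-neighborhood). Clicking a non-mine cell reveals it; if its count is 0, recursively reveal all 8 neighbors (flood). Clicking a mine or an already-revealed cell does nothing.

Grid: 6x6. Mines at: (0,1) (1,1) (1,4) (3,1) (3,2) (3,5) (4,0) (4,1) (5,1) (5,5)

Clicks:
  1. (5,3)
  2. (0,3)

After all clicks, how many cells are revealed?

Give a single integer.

Click 1 (5,3) count=0: revealed 6 new [(4,2) (4,3) (4,4) (5,2) (5,3) (5,4)] -> total=6
Click 2 (0,3) count=1: revealed 1 new [(0,3)] -> total=7

Answer: 7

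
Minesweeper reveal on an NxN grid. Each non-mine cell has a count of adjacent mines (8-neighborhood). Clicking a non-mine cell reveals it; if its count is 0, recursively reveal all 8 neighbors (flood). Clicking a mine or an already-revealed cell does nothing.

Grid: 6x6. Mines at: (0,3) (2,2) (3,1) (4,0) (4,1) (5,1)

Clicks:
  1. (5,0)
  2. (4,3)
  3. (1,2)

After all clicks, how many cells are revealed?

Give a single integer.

Click 1 (5,0) count=3: revealed 1 new [(5,0)] -> total=1
Click 2 (4,3) count=0: revealed 20 new [(0,4) (0,5) (1,3) (1,4) (1,5) (2,3) (2,4) (2,5) (3,2) (3,3) (3,4) (3,5) (4,2) (4,3) (4,4) (4,5) (5,2) (5,3) (5,4) (5,5)] -> total=21
Click 3 (1,2) count=2: revealed 1 new [(1,2)] -> total=22

Answer: 22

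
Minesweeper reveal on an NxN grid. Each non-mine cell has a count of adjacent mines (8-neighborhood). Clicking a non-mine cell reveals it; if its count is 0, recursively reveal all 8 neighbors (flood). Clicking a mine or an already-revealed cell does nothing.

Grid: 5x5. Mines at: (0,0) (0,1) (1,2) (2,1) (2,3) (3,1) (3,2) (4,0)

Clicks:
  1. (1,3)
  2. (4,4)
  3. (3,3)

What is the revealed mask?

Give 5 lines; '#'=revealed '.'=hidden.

Click 1 (1,3) count=2: revealed 1 new [(1,3)] -> total=1
Click 2 (4,4) count=0: revealed 4 new [(3,3) (3,4) (4,3) (4,4)] -> total=5
Click 3 (3,3) count=2: revealed 0 new [(none)] -> total=5

Answer: .....
...#.
.....
...##
...##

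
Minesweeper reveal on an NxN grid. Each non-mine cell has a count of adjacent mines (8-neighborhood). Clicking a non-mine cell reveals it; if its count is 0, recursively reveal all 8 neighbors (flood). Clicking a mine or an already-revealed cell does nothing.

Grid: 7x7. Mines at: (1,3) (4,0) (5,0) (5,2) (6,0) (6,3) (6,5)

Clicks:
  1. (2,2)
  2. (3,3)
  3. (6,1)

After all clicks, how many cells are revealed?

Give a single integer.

Answer: 37

Derivation:
Click 1 (2,2) count=1: revealed 1 new [(2,2)] -> total=1
Click 2 (3,3) count=0: revealed 35 new [(0,0) (0,1) (0,2) (0,4) (0,5) (0,6) (1,0) (1,1) (1,2) (1,4) (1,5) (1,6) (2,0) (2,1) (2,3) (2,4) (2,5) (2,6) (3,0) (3,1) (3,2) (3,3) (3,4) (3,5) (3,6) (4,1) (4,2) (4,3) (4,4) (4,5) (4,6) (5,3) (5,4) (5,5) (5,6)] -> total=36
Click 3 (6,1) count=3: revealed 1 new [(6,1)] -> total=37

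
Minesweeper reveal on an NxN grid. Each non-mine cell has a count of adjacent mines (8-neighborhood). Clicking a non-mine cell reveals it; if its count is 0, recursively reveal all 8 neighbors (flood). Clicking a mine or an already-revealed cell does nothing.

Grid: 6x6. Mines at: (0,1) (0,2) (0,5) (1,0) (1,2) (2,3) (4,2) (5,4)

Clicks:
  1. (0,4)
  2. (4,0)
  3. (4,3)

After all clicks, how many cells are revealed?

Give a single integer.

Answer: 10

Derivation:
Click 1 (0,4) count=1: revealed 1 new [(0,4)] -> total=1
Click 2 (4,0) count=0: revealed 8 new [(2,0) (2,1) (3,0) (3,1) (4,0) (4,1) (5,0) (5,1)] -> total=9
Click 3 (4,3) count=2: revealed 1 new [(4,3)] -> total=10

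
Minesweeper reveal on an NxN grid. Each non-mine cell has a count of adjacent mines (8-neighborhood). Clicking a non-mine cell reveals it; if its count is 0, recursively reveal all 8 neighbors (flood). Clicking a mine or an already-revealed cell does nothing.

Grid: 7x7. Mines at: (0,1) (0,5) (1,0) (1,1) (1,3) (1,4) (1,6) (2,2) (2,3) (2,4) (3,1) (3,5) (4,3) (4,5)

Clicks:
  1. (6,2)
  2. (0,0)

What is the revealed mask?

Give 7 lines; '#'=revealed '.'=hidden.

Answer: #......
.......
.......
.......
###....
#######
#######

Derivation:
Click 1 (6,2) count=0: revealed 17 new [(4,0) (4,1) (4,2) (5,0) (5,1) (5,2) (5,3) (5,4) (5,5) (5,6) (6,0) (6,1) (6,2) (6,3) (6,4) (6,5) (6,6)] -> total=17
Click 2 (0,0) count=3: revealed 1 new [(0,0)] -> total=18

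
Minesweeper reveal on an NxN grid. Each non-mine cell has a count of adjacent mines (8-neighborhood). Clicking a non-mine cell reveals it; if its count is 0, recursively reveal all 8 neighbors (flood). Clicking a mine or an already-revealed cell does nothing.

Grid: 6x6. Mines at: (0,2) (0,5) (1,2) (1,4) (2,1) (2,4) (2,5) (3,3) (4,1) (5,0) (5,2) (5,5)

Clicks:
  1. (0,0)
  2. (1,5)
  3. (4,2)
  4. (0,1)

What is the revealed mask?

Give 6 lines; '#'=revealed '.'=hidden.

Answer: ##....
##...#
......
......
..#...
......

Derivation:
Click 1 (0,0) count=0: revealed 4 new [(0,0) (0,1) (1,0) (1,1)] -> total=4
Click 2 (1,5) count=4: revealed 1 new [(1,5)] -> total=5
Click 3 (4,2) count=3: revealed 1 new [(4,2)] -> total=6
Click 4 (0,1) count=2: revealed 0 new [(none)] -> total=6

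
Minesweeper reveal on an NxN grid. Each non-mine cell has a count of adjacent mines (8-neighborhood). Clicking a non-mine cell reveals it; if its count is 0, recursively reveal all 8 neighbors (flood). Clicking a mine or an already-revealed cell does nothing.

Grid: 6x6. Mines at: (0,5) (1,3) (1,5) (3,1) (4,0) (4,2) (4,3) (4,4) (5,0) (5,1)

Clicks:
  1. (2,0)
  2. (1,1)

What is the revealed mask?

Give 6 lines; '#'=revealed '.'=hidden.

Answer: ###...
###...
###...
......
......
......

Derivation:
Click 1 (2,0) count=1: revealed 1 new [(2,0)] -> total=1
Click 2 (1,1) count=0: revealed 8 new [(0,0) (0,1) (0,2) (1,0) (1,1) (1,2) (2,1) (2,2)] -> total=9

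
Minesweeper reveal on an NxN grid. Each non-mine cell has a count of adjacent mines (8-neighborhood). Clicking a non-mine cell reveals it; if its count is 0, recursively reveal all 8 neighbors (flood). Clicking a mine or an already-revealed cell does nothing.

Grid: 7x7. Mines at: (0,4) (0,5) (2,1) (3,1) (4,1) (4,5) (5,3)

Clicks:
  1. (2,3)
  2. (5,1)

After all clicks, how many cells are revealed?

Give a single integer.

Answer: 19

Derivation:
Click 1 (2,3) count=0: revealed 18 new [(1,2) (1,3) (1,4) (1,5) (1,6) (2,2) (2,3) (2,4) (2,5) (2,6) (3,2) (3,3) (3,4) (3,5) (3,6) (4,2) (4,3) (4,4)] -> total=18
Click 2 (5,1) count=1: revealed 1 new [(5,1)] -> total=19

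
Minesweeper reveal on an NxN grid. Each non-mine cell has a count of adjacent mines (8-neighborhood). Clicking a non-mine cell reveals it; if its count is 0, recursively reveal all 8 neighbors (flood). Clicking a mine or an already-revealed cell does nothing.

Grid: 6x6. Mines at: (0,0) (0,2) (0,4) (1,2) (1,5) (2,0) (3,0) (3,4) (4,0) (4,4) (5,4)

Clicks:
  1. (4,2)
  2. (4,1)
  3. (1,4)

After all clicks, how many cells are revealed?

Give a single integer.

Answer: 13

Derivation:
Click 1 (4,2) count=0: revealed 12 new [(2,1) (2,2) (2,3) (3,1) (3,2) (3,3) (4,1) (4,2) (4,3) (5,1) (5,2) (5,3)] -> total=12
Click 2 (4,1) count=2: revealed 0 new [(none)] -> total=12
Click 3 (1,4) count=2: revealed 1 new [(1,4)] -> total=13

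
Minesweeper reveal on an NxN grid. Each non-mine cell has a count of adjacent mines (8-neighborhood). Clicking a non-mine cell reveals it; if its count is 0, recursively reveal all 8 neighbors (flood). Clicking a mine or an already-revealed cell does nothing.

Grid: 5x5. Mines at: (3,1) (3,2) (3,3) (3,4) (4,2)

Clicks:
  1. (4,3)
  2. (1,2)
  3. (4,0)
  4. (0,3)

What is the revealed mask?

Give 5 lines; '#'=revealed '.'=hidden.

Answer: #####
#####
#####
.....
#..#.

Derivation:
Click 1 (4,3) count=4: revealed 1 new [(4,3)] -> total=1
Click 2 (1,2) count=0: revealed 15 new [(0,0) (0,1) (0,2) (0,3) (0,4) (1,0) (1,1) (1,2) (1,3) (1,4) (2,0) (2,1) (2,2) (2,3) (2,4)] -> total=16
Click 3 (4,0) count=1: revealed 1 new [(4,0)] -> total=17
Click 4 (0,3) count=0: revealed 0 new [(none)] -> total=17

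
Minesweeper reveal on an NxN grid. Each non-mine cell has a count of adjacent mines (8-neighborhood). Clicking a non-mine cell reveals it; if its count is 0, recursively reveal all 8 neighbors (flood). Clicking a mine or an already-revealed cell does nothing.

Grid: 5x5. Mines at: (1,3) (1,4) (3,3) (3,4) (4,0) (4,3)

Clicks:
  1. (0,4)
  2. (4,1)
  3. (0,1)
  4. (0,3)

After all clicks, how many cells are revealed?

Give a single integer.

Answer: 15

Derivation:
Click 1 (0,4) count=2: revealed 1 new [(0,4)] -> total=1
Click 2 (4,1) count=1: revealed 1 new [(4,1)] -> total=2
Click 3 (0,1) count=0: revealed 12 new [(0,0) (0,1) (0,2) (1,0) (1,1) (1,2) (2,0) (2,1) (2,2) (3,0) (3,1) (3,2)] -> total=14
Click 4 (0,3) count=2: revealed 1 new [(0,3)] -> total=15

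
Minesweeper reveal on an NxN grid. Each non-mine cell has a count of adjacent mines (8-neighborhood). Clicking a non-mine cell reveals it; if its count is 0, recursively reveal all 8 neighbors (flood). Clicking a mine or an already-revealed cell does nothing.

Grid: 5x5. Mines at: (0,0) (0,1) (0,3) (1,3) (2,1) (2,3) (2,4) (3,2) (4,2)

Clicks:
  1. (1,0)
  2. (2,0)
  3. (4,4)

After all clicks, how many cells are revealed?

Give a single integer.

Click 1 (1,0) count=3: revealed 1 new [(1,0)] -> total=1
Click 2 (2,0) count=1: revealed 1 new [(2,0)] -> total=2
Click 3 (4,4) count=0: revealed 4 new [(3,3) (3,4) (4,3) (4,4)] -> total=6

Answer: 6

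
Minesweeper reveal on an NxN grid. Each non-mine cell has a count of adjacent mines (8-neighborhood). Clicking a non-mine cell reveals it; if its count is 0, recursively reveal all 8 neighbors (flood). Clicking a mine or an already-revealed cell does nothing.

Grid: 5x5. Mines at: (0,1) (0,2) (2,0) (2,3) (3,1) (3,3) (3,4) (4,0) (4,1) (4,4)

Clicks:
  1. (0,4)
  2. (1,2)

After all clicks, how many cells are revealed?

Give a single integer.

Click 1 (0,4) count=0: revealed 4 new [(0,3) (0,4) (1,3) (1,4)] -> total=4
Click 2 (1,2) count=3: revealed 1 new [(1,2)] -> total=5

Answer: 5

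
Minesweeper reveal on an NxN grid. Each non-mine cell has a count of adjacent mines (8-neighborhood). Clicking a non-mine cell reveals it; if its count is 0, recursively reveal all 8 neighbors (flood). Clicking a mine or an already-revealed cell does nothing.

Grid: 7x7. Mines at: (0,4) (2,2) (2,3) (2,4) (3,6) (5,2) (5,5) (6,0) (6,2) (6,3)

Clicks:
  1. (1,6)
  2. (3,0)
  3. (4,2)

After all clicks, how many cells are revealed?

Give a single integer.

Click 1 (1,6) count=0: revealed 6 new [(0,5) (0,6) (1,5) (1,6) (2,5) (2,6)] -> total=6
Click 2 (3,0) count=0: revealed 16 new [(0,0) (0,1) (0,2) (0,3) (1,0) (1,1) (1,2) (1,3) (2,0) (2,1) (3,0) (3,1) (4,0) (4,1) (5,0) (5,1)] -> total=22
Click 3 (4,2) count=1: revealed 1 new [(4,2)] -> total=23

Answer: 23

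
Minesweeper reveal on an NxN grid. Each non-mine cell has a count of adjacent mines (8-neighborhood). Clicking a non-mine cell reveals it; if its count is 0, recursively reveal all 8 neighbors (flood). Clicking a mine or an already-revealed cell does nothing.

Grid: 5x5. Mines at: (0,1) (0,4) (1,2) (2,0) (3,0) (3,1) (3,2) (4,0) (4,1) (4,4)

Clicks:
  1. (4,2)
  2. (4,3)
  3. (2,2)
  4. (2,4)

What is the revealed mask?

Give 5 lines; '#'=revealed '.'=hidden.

Click 1 (4,2) count=3: revealed 1 new [(4,2)] -> total=1
Click 2 (4,3) count=2: revealed 1 new [(4,3)] -> total=2
Click 3 (2,2) count=3: revealed 1 new [(2,2)] -> total=3
Click 4 (2,4) count=0: revealed 6 new [(1,3) (1,4) (2,3) (2,4) (3,3) (3,4)] -> total=9

Answer: .....
...##
..###
...##
..##.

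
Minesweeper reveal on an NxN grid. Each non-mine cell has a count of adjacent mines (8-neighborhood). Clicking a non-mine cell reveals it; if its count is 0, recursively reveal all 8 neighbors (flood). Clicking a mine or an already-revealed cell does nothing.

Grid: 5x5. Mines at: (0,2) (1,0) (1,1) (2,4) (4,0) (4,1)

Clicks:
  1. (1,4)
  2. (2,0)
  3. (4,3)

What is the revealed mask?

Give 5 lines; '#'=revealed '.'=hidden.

Answer: .....
....#
#....
..###
..###

Derivation:
Click 1 (1,4) count=1: revealed 1 new [(1,4)] -> total=1
Click 2 (2,0) count=2: revealed 1 new [(2,0)] -> total=2
Click 3 (4,3) count=0: revealed 6 new [(3,2) (3,3) (3,4) (4,2) (4,3) (4,4)] -> total=8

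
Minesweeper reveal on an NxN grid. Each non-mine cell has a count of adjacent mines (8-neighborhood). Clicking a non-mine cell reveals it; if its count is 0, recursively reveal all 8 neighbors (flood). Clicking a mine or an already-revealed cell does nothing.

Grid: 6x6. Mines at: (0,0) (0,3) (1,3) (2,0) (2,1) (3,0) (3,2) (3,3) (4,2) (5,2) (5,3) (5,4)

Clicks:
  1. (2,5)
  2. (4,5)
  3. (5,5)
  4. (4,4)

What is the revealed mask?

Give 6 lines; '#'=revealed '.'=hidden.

Answer: ....##
....##
....##
....##
....##
.....#

Derivation:
Click 1 (2,5) count=0: revealed 10 new [(0,4) (0,5) (1,4) (1,5) (2,4) (2,5) (3,4) (3,5) (4,4) (4,5)] -> total=10
Click 2 (4,5) count=1: revealed 0 new [(none)] -> total=10
Click 3 (5,5) count=1: revealed 1 new [(5,5)] -> total=11
Click 4 (4,4) count=3: revealed 0 new [(none)] -> total=11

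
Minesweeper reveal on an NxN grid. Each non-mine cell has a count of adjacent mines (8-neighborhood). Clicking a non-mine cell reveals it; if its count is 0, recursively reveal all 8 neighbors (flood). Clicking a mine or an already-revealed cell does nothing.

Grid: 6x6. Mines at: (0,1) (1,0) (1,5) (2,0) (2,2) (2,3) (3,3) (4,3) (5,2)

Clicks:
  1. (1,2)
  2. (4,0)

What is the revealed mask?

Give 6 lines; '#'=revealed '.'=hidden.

Click 1 (1,2) count=3: revealed 1 new [(1,2)] -> total=1
Click 2 (4,0) count=0: revealed 6 new [(3,0) (3,1) (4,0) (4,1) (5,0) (5,1)] -> total=7

Answer: ......
..#...
......
##....
##....
##....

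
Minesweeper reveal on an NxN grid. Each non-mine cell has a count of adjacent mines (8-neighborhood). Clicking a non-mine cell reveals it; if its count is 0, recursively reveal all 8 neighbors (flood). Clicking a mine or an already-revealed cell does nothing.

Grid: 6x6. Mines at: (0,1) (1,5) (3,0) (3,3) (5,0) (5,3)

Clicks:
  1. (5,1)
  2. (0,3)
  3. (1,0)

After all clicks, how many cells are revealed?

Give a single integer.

Click 1 (5,1) count=1: revealed 1 new [(5,1)] -> total=1
Click 2 (0,3) count=0: revealed 9 new [(0,2) (0,3) (0,4) (1,2) (1,3) (1,4) (2,2) (2,3) (2,4)] -> total=10
Click 3 (1,0) count=1: revealed 1 new [(1,0)] -> total=11

Answer: 11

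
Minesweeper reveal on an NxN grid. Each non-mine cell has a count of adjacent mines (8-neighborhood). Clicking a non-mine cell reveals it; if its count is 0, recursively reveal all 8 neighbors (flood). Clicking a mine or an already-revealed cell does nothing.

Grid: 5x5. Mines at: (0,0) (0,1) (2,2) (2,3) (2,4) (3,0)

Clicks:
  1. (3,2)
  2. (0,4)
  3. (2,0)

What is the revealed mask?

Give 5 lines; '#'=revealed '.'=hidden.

Answer: ..###
..###
#....
..#..
.....

Derivation:
Click 1 (3,2) count=2: revealed 1 new [(3,2)] -> total=1
Click 2 (0,4) count=0: revealed 6 new [(0,2) (0,3) (0,4) (1,2) (1,3) (1,4)] -> total=7
Click 3 (2,0) count=1: revealed 1 new [(2,0)] -> total=8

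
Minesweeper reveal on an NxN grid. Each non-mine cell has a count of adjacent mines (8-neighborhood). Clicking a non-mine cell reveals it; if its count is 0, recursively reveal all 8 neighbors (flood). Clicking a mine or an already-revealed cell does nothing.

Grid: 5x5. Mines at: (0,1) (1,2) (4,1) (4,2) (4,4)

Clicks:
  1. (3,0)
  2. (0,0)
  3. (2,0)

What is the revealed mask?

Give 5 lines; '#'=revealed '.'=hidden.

Answer: #....
##...
##...
##...
.....

Derivation:
Click 1 (3,0) count=1: revealed 1 new [(3,0)] -> total=1
Click 2 (0,0) count=1: revealed 1 new [(0,0)] -> total=2
Click 3 (2,0) count=0: revealed 5 new [(1,0) (1,1) (2,0) (2,1) (3,1)] -> total=7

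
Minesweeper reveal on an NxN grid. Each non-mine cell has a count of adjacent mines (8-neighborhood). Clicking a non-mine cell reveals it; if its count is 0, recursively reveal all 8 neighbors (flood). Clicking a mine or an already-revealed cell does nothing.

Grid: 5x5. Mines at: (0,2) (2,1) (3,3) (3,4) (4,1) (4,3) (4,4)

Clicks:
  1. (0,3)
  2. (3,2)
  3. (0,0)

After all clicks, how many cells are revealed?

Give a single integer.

Answer: 6

Derivation:
Click 1 (0,3) count=1: revealed 1 new [(0,3)] -> total=1
Click 2 (3,2) count=4: revealed 1 new [(3,2)] -> total=2
Click 3 (0,0) count=0: revealed 4 new [(0,0) (0,1) (1,0) (1,1)] -> total=6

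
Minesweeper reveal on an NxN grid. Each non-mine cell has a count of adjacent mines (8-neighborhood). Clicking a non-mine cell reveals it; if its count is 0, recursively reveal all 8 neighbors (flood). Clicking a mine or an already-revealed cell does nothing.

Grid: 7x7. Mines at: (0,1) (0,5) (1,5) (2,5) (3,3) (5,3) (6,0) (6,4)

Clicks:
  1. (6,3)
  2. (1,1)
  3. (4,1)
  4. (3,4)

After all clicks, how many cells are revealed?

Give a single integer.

Click 1 (6,3) count=2: revealed 1 new [(6,3)] -> total=1
Click 2 (1,1) count=1: revealed 1 new [(1,1)] -> total=2
Click 3 (4,1) count=0: revealed 14 new [(1,0) (1,2) (2,0) (2,1) (2,2) (3,0) (3,1) (3,2) (4,0) (4,1) (4,2) (5,0) (5,1) (5,2)] -> total=16
Click 4 (3,4) count=2: revealed 1 new [(3,4)] -> total=17

Answer: 17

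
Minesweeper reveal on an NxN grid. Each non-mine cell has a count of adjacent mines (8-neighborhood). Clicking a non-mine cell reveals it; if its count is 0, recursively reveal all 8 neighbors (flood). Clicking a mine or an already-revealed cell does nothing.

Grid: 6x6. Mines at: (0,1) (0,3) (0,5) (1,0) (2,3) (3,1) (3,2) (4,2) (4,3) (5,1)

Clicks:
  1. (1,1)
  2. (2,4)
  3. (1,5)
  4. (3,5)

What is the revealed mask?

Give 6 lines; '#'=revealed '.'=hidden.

Click 1 (1,1) count=2: revealed 1 new [(1,1)] -> total=1
Click 2 (2,4) count=1: revealed 1 new [(2,4)] -> total=2
Click 3 (1,5) count=1: revealed 1 new [(1,5)] -> total=3
Click 4 (3,5) count=0: revealed 8 new [(1,4) (2,5) (3,4) (3,5) (4,4) (4,5) (5,4) (5,5)] -> total=11

Answer: ......
.#..##
....##
....##
....##
....##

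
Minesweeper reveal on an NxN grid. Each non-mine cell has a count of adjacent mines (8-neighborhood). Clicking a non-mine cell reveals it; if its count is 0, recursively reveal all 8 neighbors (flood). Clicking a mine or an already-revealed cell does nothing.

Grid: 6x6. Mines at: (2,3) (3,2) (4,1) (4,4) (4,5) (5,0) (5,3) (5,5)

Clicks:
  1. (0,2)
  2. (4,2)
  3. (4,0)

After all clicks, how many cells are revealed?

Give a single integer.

Click 1 (0,2) count=0: revealed 21 new [(0,0) (0,1) (0,2) (0,3) (0,4) (0,5) (1,0) (1,1) (1,2) (1,3) (1,4) (1,5) (2,0) (2,1) (2,2) (2,4) (2,5) (3,0) (3,1) (3,4) (3,5)] -> total=21
Click 2 (4,2) count=3: revealed 1 new [(4,2)] -> total=22
Click 3 (4,0) count=2: revealed 1 new [(4,0)] -> total=23

Answer: 23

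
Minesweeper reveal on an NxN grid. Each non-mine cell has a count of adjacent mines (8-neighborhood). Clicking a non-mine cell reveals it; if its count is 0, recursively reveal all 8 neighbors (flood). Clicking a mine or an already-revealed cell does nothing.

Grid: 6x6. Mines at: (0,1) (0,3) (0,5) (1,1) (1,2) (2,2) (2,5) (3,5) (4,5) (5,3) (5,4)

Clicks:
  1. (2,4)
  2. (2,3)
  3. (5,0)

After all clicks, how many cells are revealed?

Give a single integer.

Answer: 13

Derivation:
Click 1 (2,4) count=2: revealed 1 new [(2,4)] -> total=1
Click 2 (2,3) count=2: revealed 1 new [(2,3)] -> total=2
Click 3 (5,0) count=0: revealed 11 new [(2,0) (2,1) (3,0) (3,1) (3,2) (4,0) (4,1) (4,2) (5,0) (5,1) (5,2)] -> total=13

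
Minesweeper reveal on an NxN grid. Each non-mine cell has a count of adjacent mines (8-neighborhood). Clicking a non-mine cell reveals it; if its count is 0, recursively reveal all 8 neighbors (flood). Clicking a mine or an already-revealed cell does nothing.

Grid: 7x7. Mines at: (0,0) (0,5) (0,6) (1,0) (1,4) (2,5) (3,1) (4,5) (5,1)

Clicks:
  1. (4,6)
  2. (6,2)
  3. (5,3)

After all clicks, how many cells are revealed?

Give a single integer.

Answer: 20

Derivation:
Click 1 (4,6) count=1: revealed 1 new [(4,6)] -> total=1
Click 2 (6,2) count=1: revealed 1 new [(6,2)] -> total=2
Click 3 (5,3) count=0: revealed 18 new [(2,2) (2,3) (2,4) (3,2) (3,3) (3,4) (4,2) (4,3) (4,4) (5,2) (5,3) (5,4) (5,5) (5,6) (6,3) (6,4) (6,5) (6,6)] -> total=20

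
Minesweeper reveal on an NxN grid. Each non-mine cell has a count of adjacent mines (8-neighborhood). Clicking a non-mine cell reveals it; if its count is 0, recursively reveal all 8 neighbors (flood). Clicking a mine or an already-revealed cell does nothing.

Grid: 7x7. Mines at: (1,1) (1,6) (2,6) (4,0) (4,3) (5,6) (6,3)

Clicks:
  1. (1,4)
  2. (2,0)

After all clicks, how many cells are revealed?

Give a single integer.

Click 1 (1,4) count=0: revealed 16 new [(0,2) (0,3) (0,4) (0,5) (1,2) (1,3) (1,4) (1,5) (2,2) (2,3) (2,4) (2,5) (3,2) (3,3) (3,4) (3,5)] -> total=16
Click 2 (2,0) count=1: revealed 1 new [(2,0)] -> total=17

Answer: 17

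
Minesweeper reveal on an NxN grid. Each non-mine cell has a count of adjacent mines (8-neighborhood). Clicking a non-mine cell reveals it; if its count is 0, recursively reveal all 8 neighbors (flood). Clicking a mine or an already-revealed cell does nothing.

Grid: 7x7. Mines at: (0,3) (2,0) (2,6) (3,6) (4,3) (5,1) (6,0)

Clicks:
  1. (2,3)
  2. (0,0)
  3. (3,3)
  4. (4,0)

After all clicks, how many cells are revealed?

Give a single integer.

Answer: 20

Derivation:
Click 1 (2,3) count=0: revealed 15 new [(1,1) (1,2) (1,3) (1,4) (1,5) (2,1) (2,2) (2,3) (2,4) (2,5) (3,1) (3,2) (3,3) (3,4) (3,5)] -> total=15
Click 2 (0,0) count=0: revealed 4 new [(0,0) (0,1) (0,2) (1,0)] -> total=19
Click 3 (3,3) count=1: revealed 0 new [(none)] -> total=19
Click 4 (4,0) count=1: revealed 1 new [(4,0)] -> total=20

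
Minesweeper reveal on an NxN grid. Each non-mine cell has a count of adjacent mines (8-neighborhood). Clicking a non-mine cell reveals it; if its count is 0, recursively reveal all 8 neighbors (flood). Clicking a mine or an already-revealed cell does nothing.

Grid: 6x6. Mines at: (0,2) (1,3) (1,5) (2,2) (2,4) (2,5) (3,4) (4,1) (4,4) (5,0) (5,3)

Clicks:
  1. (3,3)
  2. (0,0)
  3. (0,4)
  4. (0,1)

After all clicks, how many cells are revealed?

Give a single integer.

Answer: 10

Derivation:
Click 1 (3,3) count=4: revealed 1 new [(3,3)] -> total=1
Click 2 (0,0) count=0: revealed 8 new [(0,0) (0,1) (1,0) (1,1) (2,0) (2,1) (3,0) (3,1)] -> total=9
Click 3 (0,4) count=2: revealed 1 new [(0,4)] -> total=10
Click 4 (0,1) count=1: revealed 0 new [(none)] -> total=10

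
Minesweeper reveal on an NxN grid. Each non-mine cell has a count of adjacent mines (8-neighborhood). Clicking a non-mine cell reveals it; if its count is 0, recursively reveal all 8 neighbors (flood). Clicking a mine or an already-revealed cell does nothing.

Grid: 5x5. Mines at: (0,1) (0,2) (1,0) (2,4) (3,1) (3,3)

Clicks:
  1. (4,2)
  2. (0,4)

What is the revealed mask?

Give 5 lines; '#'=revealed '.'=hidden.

Answer: ...##
...##
.....
.....
..#..

Derivation:
Click 1 (4,2) count=2: revealed 1 new [(4,2)] -> total=1
Click 2 (0,4) count=0: revealed 4 new [(0,3) (0,4) (1,3) (1,4)] -> total=5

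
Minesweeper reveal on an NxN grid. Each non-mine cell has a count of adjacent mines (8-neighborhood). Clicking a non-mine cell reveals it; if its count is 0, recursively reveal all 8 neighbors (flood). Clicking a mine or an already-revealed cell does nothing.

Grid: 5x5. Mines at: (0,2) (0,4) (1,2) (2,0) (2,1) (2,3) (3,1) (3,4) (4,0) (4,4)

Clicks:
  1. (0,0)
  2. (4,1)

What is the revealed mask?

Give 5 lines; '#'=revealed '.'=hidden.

Click 1 (0,0) count=0: revealed 4 new [(0,0) (0,1) (1,0) (1,1)] -> total=4
Click 2 (4,1) count=2: revealed 1 new [(4,1)] -> total=5

Answer: ##...
##...
.....
.....
.#...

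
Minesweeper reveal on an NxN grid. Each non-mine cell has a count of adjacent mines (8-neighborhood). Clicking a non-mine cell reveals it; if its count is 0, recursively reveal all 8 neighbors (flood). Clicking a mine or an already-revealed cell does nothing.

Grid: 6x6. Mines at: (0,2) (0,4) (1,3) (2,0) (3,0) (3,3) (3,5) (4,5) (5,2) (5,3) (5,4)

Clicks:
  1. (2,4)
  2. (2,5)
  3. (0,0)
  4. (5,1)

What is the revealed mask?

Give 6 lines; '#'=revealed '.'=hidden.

Click 1 (2,4) count=3: revealed 1 new [(2,4)] -> total=1
Click 2 (2,5) count=1: revealed 1 new [(2,5)] -> total=2
Click 3 (0,0) count=0: revealed 4 new [(0,0) (0,1) (1,0) (1,1)] -> total=6
Click 4 (5,1) count=1: revealed 1 new [(5,1)] -> total=7

Answer: ##....
##....
....##
......
......
.#....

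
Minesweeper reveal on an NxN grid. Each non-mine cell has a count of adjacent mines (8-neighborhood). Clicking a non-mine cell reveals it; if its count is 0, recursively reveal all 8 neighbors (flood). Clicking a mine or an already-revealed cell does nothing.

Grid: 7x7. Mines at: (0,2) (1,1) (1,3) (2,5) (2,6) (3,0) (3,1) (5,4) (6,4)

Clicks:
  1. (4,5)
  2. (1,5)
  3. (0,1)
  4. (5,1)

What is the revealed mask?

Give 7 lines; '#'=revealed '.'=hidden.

Answer: .#.....
.....#.
.......
.......
####.#.
####...
####...

Derivation:
Click 1 (4,5) count=1: revealed 1 new [(4,5)] -> total=1
Click 2 (1,5) count=2: revealed 1 new [(1,5)] -> total=2
Click 3 (0,1) count=2: revealed 1 new [(0,1)] -> total=3
Click 4 (5,1) count=0: revealed 12 new [(4,0) (4,1) (4,2) (4,3) (5,0) (5,1) (5,2) (5,3) (6,0) (6,1) (6,2) (6,3)] -> total=15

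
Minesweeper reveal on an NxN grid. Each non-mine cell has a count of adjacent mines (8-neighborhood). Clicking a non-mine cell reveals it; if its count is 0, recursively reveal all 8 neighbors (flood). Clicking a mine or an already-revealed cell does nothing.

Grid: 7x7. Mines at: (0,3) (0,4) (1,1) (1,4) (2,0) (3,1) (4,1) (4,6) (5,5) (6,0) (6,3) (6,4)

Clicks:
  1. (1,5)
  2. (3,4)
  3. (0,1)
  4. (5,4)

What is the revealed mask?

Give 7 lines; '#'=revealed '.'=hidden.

Click 1 (1,5) count=2: revealed 1 new [(1,5)] -> total=1
Click 2 (3,4) count=0: revealed 15 new [(2,2) (2,3) (2,4) (2,5) (3,2) (3,3) (3,4) (3,5) (4,2) (4,3) (4,4) (4,5) (5,2) (5,3) (5,4)] -> total=16
Click 3 (0,1) count=1: revealed 1 new [(0,1)] -> total=17
Click 4 (5,4) count=3: revealed 0 new [(none)] -> total=17

Answer: .#.....
.....#.
..####.
..####.
..####.
..###..
.......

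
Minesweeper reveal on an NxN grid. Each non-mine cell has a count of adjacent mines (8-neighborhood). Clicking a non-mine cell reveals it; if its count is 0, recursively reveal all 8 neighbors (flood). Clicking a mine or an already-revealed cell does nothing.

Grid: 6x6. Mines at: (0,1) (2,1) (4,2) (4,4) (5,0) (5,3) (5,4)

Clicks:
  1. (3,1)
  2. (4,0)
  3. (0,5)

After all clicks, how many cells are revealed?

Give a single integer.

Click 1 (3,1) count=2: revealed 1 new [(3,1)] -> total=1
Click 2 (4,0) count=1: revealed 1 new [(4,0)] -> total=2
Click 3 (0,5) count=0: revealed 16 new [(0,2) (0,3) (0,4) (0,5) (1,2) (1,3) (1,4) (1,5) (2,2) (2,3) (2,4) (2,5) (3,2) (3,3) (3,4) (3,5)] -> total=18

Answer: 18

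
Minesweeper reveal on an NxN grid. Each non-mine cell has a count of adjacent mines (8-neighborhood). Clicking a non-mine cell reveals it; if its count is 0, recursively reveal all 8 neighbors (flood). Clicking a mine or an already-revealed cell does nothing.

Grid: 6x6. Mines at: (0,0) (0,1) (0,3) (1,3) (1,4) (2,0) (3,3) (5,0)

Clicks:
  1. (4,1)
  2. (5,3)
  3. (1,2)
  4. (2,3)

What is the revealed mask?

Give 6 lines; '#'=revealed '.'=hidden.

Answer: ......
..#...
...###
....##
.#####
.#####

Derivation:
Click 1 (4,1) count=1: revealed 1 new [(4,1)] -> total=1
Click 2 (5,3) count=0: revealed 13 new [(2,4) (2,5) (3,4) (3,5) (4,2) (4,3) (4,4) (4,5) (5,1) (5,2) (5,3) (5,4) (5,5)] -> total=14
Click 3 (1,2) count=3: revealed 1 new [(1,2)] -> total=15
Click 4 (2,3) count=3: revealed 1 new [(2,3)] -> total=16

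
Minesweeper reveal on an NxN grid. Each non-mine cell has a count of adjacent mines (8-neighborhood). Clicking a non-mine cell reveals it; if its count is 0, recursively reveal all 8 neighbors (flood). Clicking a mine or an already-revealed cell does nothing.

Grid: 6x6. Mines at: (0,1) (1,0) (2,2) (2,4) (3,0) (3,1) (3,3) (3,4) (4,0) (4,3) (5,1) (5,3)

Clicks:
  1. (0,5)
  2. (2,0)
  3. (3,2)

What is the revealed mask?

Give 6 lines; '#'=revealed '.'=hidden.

Answer: ..####
..####
#.....
..#...
......
......

Derivation:
Click 1 (0,5) count=0: revealed 8 new [(0,2) (0,3) (0,4) (0,5) (1,2) (1,3) (1,4) (1,5)] -> total=8
Click 2 (2,0) count=3: revealed 1 new [(2,0)] -> total=9
Click 3 (3,2) count=4: revealed 1 new [(3,2)] -> total=10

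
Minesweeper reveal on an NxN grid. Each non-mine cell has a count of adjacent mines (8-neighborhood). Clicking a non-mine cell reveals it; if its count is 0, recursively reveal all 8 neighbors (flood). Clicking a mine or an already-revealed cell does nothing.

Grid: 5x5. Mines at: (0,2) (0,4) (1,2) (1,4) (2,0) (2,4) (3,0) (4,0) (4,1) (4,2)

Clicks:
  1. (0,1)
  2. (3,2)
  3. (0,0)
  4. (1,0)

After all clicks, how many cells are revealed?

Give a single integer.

Answer: 5

Derivation:
Click 1 (0,1) count=2: revealed 1 new [(0,1)] -> total=1
Click 2 (3,2) count=2: revealed 1 new [(3,2)] -> total=2
Click 3 (0,0) count=0: revealed 3 new [(0,0) (1,0) (1,1)] -> total=5
Click 4 (1,0) count=1: revealed 0 new [(none)] -> total=5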